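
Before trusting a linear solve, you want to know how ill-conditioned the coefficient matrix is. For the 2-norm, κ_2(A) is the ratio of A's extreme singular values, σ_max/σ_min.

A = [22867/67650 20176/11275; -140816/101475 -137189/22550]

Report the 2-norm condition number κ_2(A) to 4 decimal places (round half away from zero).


99.0000

M = AᵀA = [134436289/65901924 16562000/1830609; 16562000/1830609 32718569/813604]. tr(M)=828269/19602, det(M)=28561/156816
eigenvalues of AᵀA: λ = (tr ± √(tr²−4·det))/2 = 169/4, 169/39204
so κ_2 = √((169/4) / (169/39204)) = 99.0000


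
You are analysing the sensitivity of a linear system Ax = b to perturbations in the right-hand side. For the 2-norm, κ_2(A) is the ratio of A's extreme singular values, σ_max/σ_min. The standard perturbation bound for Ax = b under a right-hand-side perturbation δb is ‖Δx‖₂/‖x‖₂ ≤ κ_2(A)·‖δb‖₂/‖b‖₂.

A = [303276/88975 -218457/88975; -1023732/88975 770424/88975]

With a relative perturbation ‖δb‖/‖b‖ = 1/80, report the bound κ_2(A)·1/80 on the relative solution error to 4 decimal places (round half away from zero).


2.2244

form AᵀA = [1824005664/12666481 -1367936748/12666481; -1367936748/12666481 1026042561/12666481] with trace 2850048225/12666481 and determinant 20250000/12666481
solving λ² − 2850048225/12666481·λ + 20250000/12666481 = 0 gives λ = 225, 90000/12666481
κ = σ_max/σ_min = 15/(300/3559) = 177.9500
perturbation bound = 177.9500·1/80 = 2.2244


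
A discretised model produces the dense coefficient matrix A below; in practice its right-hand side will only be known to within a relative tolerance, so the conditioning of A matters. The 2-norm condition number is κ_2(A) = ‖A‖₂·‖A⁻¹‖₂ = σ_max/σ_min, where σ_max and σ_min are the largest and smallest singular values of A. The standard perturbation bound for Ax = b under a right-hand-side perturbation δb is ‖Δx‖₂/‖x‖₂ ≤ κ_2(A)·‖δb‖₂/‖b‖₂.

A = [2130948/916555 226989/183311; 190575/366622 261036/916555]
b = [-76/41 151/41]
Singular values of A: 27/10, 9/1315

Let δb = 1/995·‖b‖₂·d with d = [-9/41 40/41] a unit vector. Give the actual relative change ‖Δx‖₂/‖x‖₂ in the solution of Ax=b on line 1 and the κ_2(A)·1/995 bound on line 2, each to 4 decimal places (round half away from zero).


0.0010
0.3965

from the listed singular values, σ₁ = 27/10, σ_n = 9/1315
κ = σ_max/σ_min = (27/10)/(9/1315) = 394.5000
perturbation bound = 394.5000·1/995 = 0.3965
solve Ax = b  →  x = [-275.3595 515.5120]
2-norm of b is 4.1231; of x, 584.4446
δb = ε·‖b‖·d = [-0.0009 0.0040]; solving A·Δx = δb gives ‖Δx‖ = 0.6055
realised ‖Δx‖/‖x‖ = 0.0010
so the bound overstates the realised error by a factor of ≈ 382.7213 (computed from the unrounded values)


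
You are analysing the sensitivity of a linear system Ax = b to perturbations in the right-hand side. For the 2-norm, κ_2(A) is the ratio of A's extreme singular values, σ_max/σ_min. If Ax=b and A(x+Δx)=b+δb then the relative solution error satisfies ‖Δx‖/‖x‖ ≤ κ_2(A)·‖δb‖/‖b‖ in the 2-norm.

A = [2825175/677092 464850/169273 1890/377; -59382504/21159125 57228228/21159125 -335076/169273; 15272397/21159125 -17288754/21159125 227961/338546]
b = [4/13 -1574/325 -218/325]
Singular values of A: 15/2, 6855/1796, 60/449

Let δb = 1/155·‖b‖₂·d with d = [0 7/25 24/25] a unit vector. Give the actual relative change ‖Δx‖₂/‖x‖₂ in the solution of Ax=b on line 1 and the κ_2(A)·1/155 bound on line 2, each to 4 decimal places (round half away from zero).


σ_max = 15/2, σ_min = 60/449
condition number: (15/2) ÷ (60/449) = 56.1250
perturbation bound = 56.1250·1/155 = 0.3621
solve Ax = b  →  x = [10.8744 2.0800 -10.1287]
‖b‖₂ = 4.8990 and ‖x‖₂ = 15.0057
Δx = A⁻¹·δb where δb = 1/155·4.8990·d; ‖Δx‖ = 0.2365
realised ‖Δx‖/‖x‖ = 0.0158
realised/bound (from unrounded values) ≈ 0.0435

0.0158
0.3621


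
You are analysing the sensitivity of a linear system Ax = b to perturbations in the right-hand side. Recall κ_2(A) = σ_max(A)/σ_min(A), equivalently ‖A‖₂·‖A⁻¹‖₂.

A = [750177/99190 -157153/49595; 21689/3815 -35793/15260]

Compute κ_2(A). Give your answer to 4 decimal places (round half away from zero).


381.5000

AᵀA = [35230581229/393546244 -14679290475/393546244; -14679290475/393546244 24466620481/1574184976]; tr = 978632813/9314704, det = 2825761/37258816
solving λ² − 978632813/9314704·λ + 2825761/37258816 = 0 gives λ = 1681/16, 1681/2328676
so κ_2 = √((1681/16) / (1681/2328676)) = 381.5000


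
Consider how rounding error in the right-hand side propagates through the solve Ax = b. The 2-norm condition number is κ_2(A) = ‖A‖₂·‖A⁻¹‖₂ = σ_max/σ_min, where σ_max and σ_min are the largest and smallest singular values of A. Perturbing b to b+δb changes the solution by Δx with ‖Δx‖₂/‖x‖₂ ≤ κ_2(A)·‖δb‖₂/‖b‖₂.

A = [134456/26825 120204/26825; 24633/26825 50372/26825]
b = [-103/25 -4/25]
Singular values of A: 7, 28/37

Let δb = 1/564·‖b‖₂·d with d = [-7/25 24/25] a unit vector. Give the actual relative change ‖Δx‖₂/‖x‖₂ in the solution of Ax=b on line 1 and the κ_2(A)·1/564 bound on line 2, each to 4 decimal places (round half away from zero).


largest singular value 7, smallest 28/37
κ_2(A) = 7 / (28/37) = 9.2500
bound on ‖Δx‖/‖x‖: κ·ε = 9.2500·1/564 = 0.0164
solve Ax = b  →  x = [-1.3251 0.5628]
‖b‖₂ = 4.1231 and ‖x‖₂ = 1.4397
Δx = A⁻¹·δb where δb = 1/564·4.1231·d; ‖Δx‖ = 0.0097
realised ‖Δx‖/‖x‖ = 0.0067
tightness: 0.0067 against a bound of 0.0164 (unrounded ratio ≈ 0.4091)

0.0067
0.0164


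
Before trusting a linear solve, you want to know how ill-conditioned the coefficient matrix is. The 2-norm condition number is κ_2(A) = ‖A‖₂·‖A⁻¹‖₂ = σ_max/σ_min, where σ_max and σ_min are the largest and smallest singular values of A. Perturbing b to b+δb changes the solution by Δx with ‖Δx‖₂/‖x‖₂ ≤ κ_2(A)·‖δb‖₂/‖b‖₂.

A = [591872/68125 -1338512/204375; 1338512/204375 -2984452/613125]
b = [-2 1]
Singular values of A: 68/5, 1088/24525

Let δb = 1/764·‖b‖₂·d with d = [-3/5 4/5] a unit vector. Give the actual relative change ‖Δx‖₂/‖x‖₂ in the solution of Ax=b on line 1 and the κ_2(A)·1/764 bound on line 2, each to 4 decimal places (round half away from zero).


largest singular value 68/5, smallest 1088/24525
κ = σ_max/σ_min = (68/5)/(1088/24525) = 306.5625
worst-case relative error ≤ 306.5625 × 1/764 = 0.4013
solve Ax = b  →  x = [26.9908 36.1103]
‖b‖ = 2.2361, ‖x‖ = 45.0828
δb = ε·‖b‖·d = [-0.0018 0.0023]; solving A·Δx = δb gives ‖Δx‖ = 0.0660
realised ‖Δx‖/‖x‖ = 0.0015
so the bound overstates the realised error by a factor of ≈ 274.1982 (computed from the unrounded values)

0.0015
0.4013


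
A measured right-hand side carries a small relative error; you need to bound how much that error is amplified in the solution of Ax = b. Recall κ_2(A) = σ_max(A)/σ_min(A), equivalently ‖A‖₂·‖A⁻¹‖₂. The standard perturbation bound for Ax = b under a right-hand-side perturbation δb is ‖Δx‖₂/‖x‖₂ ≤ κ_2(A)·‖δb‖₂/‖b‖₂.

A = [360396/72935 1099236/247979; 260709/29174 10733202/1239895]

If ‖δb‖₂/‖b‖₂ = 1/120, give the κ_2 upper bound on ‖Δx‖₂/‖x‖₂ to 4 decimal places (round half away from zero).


M = AᵀA = [2218770674289/21278056900 21120958089/212780569; 21120958089/212780569 503147473236/5319514225]. tr(M)=5031344313/25300900, det(M)=1581016644/158130625
solving λ² − 5031344313/25300900·λ + 1581016644/158130625 = 0 gives λ = 19881/100, 318096/6325225
so κ_2 = √((19881/100) / (318096/6325225)) = 62.8750
κ_2(A)·‖δb‖/‖b‖ = 0.5240

0.5240


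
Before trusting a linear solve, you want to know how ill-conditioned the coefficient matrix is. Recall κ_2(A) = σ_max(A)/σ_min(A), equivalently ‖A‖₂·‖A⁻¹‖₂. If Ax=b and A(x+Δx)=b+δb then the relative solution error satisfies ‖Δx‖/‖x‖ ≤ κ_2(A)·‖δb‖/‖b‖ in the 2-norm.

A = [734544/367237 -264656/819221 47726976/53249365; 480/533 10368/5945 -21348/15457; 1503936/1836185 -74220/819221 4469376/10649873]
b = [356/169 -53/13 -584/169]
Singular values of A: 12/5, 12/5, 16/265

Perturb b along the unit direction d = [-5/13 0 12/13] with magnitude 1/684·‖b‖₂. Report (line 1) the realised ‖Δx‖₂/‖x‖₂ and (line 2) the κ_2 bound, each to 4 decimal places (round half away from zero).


0.0021
0.0581

from the listed singular values, σ₁ = 12/5, σ_n = 16/265
κ_2(A) = (12/5) / (16/265) = 39.7500
perturbation bound = 39.7500·1/684 = 0.0581
solve Ax = b  →  x = [14.1362 -45.8452 -45.7208]
2-norm of b is 5.7446; of x, 66.2723
re-solving with b+δb shifts x by Δx of norm 0.1391
dividing the unrounded norms, ‖Δx‖/‖x‖ = 0.0021
realised/bound (from unrounded values) ≈ 0.0361


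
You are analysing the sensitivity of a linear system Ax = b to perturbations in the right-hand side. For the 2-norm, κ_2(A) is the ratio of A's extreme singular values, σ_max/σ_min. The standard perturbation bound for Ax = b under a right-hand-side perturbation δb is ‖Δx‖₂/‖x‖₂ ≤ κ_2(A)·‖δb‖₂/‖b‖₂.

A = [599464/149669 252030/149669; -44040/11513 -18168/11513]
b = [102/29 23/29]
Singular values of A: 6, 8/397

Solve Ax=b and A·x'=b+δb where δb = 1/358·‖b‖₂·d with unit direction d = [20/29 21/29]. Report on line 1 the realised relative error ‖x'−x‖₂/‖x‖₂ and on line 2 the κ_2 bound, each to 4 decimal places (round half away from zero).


0.0034
0.8317

from the listed singular values, σ₁ = 6, σ_n = 8/397
κ_2(A) = 6 / (8/397) = 297.7500
κ_2(A)·‖δb‖/‖b‖ = 0.8317
solve Ax = b  →  x = [-56.9519 137.5513]
‖b‖ = 3.6056, ‖x‖ = 148.8754
with δb = [0.0069 0.0073], A·Δx = δb → ‖Δx‖ = 0.4998
dividing the unrounded norms, ‖Δx‖/‖x‖ = 0.0034
tightness: 0.0034 against a bound of 0.8317 (unrounded ratio ≈ 0.0040)


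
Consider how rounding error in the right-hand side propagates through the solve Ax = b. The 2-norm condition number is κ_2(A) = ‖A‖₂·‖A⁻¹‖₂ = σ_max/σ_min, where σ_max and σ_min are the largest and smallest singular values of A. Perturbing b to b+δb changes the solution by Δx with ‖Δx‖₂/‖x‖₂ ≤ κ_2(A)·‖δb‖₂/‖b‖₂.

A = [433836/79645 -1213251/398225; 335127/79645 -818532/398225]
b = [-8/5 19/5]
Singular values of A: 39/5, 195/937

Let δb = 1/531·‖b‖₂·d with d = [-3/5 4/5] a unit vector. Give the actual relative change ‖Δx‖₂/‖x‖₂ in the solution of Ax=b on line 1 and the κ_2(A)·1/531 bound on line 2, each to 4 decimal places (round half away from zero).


0.0019
0.0706

σ_max = 39/5, σ_min = 195/937
κ_2(A) = (39/5) / (195/937) = 37.4800
worst-case relative error ≤ 37.4800 × 1/531 = 0.0706
solve Ax = b  →  x = [9.1581 16.8989]
‖b‖₂ = 4.1231 and ‖x‖₂ = 19.2209
δb = ε·‖b‖·d = [-0.0047 0.0062]; solving A·Δx = δb gives ‖Δx‖ = 0.0373
dividing the unrounded norms, ‖Δx‖/‖x‖ = 0.0019
realised/bound (from unrounded values) ≈ 0.0275


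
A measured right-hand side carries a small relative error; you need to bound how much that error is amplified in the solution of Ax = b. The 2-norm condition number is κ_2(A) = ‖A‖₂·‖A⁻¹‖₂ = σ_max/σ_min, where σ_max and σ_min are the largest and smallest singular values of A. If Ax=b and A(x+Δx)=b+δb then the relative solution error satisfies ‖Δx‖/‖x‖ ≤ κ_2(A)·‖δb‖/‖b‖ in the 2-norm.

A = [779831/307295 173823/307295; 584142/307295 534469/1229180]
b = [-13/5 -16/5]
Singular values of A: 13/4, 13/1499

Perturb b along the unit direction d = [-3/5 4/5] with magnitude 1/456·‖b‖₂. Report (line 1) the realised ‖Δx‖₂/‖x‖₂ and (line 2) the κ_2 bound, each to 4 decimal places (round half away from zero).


largest singular value 13/4, smallest 13/1499
condition number: (13/4) ÷ (13/1499) = 374.7500
perturbation bound = 374.7500·1/456 = 0.8218
solve Ax = b  →  x = [24.1107 -112.7655]
2-norm of b is 4.1231; of x, 115.3143
with δb = [-0.0054 0.0072], A·Δx = δb → ‖Δx‖ = 1.0426
realised ‖Δx‖/‖x‖ = 0.0090
realised/bound (from unrounded values) ≈ 0.0110

0.0090
0.8218


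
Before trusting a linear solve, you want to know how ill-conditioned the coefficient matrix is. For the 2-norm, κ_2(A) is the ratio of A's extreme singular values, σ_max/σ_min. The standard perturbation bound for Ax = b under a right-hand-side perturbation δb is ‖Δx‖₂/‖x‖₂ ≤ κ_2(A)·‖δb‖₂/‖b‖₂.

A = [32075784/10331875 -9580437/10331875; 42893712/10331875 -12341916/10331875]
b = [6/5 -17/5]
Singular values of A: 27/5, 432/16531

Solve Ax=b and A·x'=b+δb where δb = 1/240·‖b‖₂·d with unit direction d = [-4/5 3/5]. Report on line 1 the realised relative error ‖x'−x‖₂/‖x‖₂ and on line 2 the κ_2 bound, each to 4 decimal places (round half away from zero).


σ_max = 27/5, σ_min = 432/16531
κ_2(A) = (27/5) / (432/16531) = 206.6375
perturbation bound = 206.6375·1/240 = 0.8610
solve Ax = b  →  x = [-32.4992 -110.1030]
‖b‖₂ = 3.6056 and ‖x‖₂ = 114.7992
δb = ε·‖b‖·d = [-0.0120 0.0090]; solving A·Δx = δb gives ‖Δx‖ = 0.5749
realised ‖Δx‖/‖x‖ = 0.0050
realised/bound (from unrounded values) ≈ 0.0058

0.0050
0.8610


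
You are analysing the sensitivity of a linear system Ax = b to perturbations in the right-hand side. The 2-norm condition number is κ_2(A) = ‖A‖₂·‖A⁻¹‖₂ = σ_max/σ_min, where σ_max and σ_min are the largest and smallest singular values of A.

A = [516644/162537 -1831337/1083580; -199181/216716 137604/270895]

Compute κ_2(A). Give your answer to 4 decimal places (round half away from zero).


M = AᵀA = [4627794000625/422692421904 -51418679000/8806092123; -51418679000/8806092123 146270119225/46965824656]. tr(M)=10284126425/731301768, det(M)=9765625/2600184064
λ_max, λ_min = (10284126425/731301768 ± √1652425343815650625/8356285560623841)/2 = 225/16, 390625/1462603536
κ = σ_max/σ_min = (15/4)/(625/38244) = 229.4640

229.4640


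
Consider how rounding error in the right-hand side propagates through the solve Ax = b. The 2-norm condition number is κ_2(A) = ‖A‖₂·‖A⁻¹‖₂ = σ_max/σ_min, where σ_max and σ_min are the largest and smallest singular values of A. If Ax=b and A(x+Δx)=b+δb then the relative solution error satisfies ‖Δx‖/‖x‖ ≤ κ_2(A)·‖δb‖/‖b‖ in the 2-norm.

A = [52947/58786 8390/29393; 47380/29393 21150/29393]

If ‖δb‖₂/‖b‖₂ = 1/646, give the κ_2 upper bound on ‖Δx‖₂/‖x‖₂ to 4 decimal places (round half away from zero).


form AᵀA = [241249/70756 25065/17689; 25065/17689 10600/17689] with trace 283649/70756 and determinant 625/17689
solving λ² − 283649/70756·λ + 625/17689 = 0 gives λ = 4, 625/70756
so κ_2 = √(4 / (625/70756)) = 21.2800
bound on ‖Δx‖/‖x‖: κ·ε = 21.2800·1/646 = 0.0329

0.0329


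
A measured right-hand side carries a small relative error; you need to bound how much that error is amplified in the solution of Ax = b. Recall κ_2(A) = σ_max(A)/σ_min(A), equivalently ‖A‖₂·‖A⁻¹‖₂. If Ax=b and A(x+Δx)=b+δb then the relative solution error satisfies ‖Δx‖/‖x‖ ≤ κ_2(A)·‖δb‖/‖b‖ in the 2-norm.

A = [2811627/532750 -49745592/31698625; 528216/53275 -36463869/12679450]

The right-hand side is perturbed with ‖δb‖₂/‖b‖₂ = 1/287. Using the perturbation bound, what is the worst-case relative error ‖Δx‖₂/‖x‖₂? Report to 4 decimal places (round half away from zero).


1.2474

M = AᵀA = [35806460652729/283822562500 -18276059567376/496689484375; -18276059567376/496689484375 149269339982529/13907305562500]. tr(M)=1523028729573/11125844450, det(M)=520524225/3560270224
λ_max, λ_min = (1523028729573/11125844450 ± √579886030052562194936676/30946103681398950625)/2 = 13689/100, 950625/890067556
so κ_2 = √((13689/100) / (950625/890067556)) = 358.0080
perturbation bound = 358.0080·1/287 = 1.2474


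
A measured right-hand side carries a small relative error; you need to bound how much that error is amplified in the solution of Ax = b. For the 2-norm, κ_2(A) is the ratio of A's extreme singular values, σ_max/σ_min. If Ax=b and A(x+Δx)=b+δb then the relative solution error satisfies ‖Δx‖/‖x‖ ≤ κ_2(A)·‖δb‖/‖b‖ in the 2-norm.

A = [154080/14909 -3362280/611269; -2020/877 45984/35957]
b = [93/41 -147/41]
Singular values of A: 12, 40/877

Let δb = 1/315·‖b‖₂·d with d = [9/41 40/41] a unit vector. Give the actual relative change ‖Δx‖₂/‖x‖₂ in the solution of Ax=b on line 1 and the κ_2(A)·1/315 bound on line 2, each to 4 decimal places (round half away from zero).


largest singular value 12, smallest 40/877
condition number: 12 ÷ (40/877) = 263.1000
perturbation bound = 263.1000·1/315 = 0.8352
solve Ax = b  →  x = [-30.7324 -58.1544]
‖b‖ = 4.2426, ‖x‖ = 65.7755
δb = ε·‖b‖·d = [0.0030 0.0131]; solving A·Δx = δb gives ‖Δx‖ = 0.2953
realised ‖Δx‖/‖x‖ = 0.0045
tightness: 0.0045 against a bound of 0.8352 (unrounded ratio ≈ 0.0054)

0.0045
0.8352


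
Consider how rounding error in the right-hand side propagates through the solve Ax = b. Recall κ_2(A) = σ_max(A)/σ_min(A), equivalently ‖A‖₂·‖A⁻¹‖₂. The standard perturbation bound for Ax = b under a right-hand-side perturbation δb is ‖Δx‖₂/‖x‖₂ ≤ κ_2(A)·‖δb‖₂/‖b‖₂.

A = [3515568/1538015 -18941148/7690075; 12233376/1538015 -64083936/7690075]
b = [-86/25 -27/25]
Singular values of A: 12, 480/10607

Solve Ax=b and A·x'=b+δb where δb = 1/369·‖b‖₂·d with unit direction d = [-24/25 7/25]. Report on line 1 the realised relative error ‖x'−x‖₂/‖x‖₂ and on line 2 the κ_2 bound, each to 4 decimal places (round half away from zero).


from the listed singular values, σ₁ = 12, σ_n = 480/10607
condition number: 12 ÷ (480/10607) = 265.1750
perturbation bound = 265.1750·1/369 = 0.7186
solve Ax = b  →  x = [47.8909 45.8405]
2-norm of b is 3.6056; of x, 66.2940
δb = ε·‖b‖·d = [-0.0094 0.0027]; solving A·Δx = δb gives ‖Δx‖ = 0.2159
dividing the unrounded norms, ‖Δx‖/‖x‖ = 0.0033
realised/bound (from unrounded values) ≈ 0.0045

0.0033
0.7186


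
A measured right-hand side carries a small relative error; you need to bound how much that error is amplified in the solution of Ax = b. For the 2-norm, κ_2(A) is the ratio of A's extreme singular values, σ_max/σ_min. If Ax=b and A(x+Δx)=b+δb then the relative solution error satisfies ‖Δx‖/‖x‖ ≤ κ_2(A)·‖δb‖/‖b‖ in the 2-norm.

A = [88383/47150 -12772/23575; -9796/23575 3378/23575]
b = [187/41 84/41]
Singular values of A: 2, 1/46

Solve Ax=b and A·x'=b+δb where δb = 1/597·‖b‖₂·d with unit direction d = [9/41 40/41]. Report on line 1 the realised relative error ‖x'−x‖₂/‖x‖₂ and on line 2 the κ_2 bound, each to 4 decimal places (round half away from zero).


0.0028
0.1541

from the listed singular values, σ₁ = 2, σ_n = 1/46
κ_2(A) = 2 / (1/46) = 92.0000
perturbation bound = 92.0000·1/597 = 0.1541
solve Ax = b  →  x = [40.5600 131.9200]
2-norm of b is 5.0000; of x, 138.0145
re-solving with b+δb shifts x by Δx of norm 0.3853
realised ‖Δx‖/‖x‖ = 0.0028
realised/bound (from unrounded values) ≈ 0.0181


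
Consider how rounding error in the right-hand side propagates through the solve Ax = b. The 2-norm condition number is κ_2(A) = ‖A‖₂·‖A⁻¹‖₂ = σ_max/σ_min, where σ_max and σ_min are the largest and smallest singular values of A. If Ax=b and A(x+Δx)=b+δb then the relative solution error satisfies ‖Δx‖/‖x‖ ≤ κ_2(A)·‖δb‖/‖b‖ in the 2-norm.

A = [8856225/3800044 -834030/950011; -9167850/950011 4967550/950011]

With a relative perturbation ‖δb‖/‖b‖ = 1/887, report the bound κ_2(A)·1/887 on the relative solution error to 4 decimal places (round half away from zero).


0.0384

AᵀA = [846653360625/8590323856 -56381133375/1073790482; -56381133375/1073790482 15093491400/536895241]; tr = 3765222225/29724304, det = 102515625/7431076
eigenvalues of AᵀA: λ = (tr ± √(tr²−4·det))/2 = 2025/16, 202500/1857769
so κ_2 = √((2025/16) / (202500/1857769)) = 34.0750
κ_2(A)·‖δb‖/‖b‖ = 0.0384


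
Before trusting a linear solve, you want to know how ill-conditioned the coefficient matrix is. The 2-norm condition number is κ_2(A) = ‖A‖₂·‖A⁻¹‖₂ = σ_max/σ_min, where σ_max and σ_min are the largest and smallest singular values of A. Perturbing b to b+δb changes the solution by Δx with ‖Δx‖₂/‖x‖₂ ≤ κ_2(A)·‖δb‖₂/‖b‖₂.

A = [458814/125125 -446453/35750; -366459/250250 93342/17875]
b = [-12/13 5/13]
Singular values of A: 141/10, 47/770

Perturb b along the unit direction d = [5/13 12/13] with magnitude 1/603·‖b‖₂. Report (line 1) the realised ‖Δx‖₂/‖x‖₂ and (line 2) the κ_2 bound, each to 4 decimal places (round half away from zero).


0.3831
0.3831

σ_max = 141/10, σ_min = 47/770
κ = σ_max/σ_min = (141/10)/(47/770) = 231.0000
perturbation bound = 231.0000·1/603 = 0.3831
solve Ax = b  →  x = [-0.0199 0.0681]
‖b‖ = 1.0000, ‖x‖ = 0.0709
Δx = A⁻¹·δb where δb = 1/603·1.0000·d; ‖Δx‖ = 0.0272
realised ‖Δx‖/‖x‖ = 0.3831
tightness: 0.3831 against a bound of 0.3831; the bound is attained (ratio 1)


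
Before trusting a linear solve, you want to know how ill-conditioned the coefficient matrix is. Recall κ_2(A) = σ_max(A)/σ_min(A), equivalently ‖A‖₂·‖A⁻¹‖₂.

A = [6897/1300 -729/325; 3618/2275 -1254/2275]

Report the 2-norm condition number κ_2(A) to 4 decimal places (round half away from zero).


56.0000

M = AᵀA = [4064481/132496 -423225/33124; -423225/33124 44181/8281]. tr(M)=28233/784, det(M)=81/196
char-poly roots: 36 and 9/784
κ = σ_max/σ_min = 6/(3/28) = 56.0000


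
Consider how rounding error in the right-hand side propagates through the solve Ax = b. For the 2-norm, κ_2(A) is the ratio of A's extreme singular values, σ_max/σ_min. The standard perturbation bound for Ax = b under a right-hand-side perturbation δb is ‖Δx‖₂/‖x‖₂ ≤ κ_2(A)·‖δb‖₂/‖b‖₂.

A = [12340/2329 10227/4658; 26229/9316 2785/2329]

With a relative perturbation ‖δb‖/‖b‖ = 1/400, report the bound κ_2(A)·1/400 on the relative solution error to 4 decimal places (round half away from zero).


0.6850

form AᵀA = [10810969/300304 1126125/75076; 1126125/75076 469261/75076] with trace 12688013/300304 and determinant 28561/1201216
λ_max, λ_min = (12688013/300304 ± √160977096905625/90182492416)/2 = 169/4, 169/300304
σ_max=√(169/4)=(13/2), σ_min=√(169/300304)=(13/548) → κ = 274.0000
bound on ‖Δx‖/‖x‖: κ·ε = 274.0000·1/400 = 0.6850


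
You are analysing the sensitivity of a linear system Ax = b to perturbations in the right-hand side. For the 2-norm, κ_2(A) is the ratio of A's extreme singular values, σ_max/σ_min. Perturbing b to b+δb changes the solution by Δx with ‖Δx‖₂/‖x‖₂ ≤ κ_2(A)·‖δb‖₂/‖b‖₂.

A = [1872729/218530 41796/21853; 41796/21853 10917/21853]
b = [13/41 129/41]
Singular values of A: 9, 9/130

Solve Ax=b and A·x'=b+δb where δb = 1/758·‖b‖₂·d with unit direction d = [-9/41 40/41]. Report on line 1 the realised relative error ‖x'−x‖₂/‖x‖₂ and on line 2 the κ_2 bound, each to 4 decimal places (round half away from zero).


0.0014
0.1715

from the listed singular values, σ₁ = 9, σ_n = 9/130
κ = σ_max/σ_min = 9/(9/130) = 130.0000
perturbation bound = 130.0000·1/758 = 0.1715
solve Ax = b  →  x = [-9.4038 42.3008]
2-norm of b is 3.1623; of x, 43.3335
re-solving with b+δb shifts x by Δx of norm 0.0603
dividing the unrounded norms, ‖Δx‖/‖x‖ = 0.0014
tightness: 0.0014 against a bound of 0.1715 (unrounded ratio ≈ 0.0081)


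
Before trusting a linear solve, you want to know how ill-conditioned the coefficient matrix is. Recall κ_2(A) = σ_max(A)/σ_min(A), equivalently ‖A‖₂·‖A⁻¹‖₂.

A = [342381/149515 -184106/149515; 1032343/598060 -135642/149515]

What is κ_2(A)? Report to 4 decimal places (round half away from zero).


219.8750

M = AᵀA = [6920771897/841590032 -461372535/105198754; -461372535/105198754 123044168/52599377]. tr(M)=522910505/49505296, det(M)=28561/12376324
λ_max, λ_min = (522910505/49505296 ± √273412773507210129/2450774332047616)/2 = 169/16, 676/3094081
σ_max=√(169/16)=(13/4), σ_min=√(676/3094081)=(26/1759) → κ = 219.8750


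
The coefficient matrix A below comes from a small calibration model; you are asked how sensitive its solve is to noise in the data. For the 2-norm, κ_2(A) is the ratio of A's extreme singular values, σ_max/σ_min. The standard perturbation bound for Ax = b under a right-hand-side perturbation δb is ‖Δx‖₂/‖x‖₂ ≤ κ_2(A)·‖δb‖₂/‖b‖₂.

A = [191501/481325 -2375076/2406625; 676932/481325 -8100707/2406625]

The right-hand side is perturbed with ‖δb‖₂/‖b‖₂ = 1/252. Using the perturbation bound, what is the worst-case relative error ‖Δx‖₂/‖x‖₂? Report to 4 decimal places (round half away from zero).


1.1754

M = AᵀA = [791855305/370678009 -9501531552/1853390045; -9501531552/1853390045 114019903849/9266950225]. tr(M)=791812346/54834025, det(M)=130321/54834025
eigenvalues of AᵀA: λ = (tr ± √(tr²−4·det))/2 = 361/25, 361/2193361
κ_2(A) = √(λ_max/λ_min) = √((361/25) / (361/2193361)) = 296.2000
worst-case relative error ≤ 296.2000 × 1/252 = 1.1754


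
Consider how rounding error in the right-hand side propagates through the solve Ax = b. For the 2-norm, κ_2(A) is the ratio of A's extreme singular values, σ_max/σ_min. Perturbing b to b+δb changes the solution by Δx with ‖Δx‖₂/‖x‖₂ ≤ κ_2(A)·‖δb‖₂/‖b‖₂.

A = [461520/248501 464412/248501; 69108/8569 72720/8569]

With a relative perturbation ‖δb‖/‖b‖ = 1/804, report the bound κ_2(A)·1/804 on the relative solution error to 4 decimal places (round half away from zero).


0.2600

M = AᵀA = [2516089104/36735721 2641766400/36735721; 2641766400/36735721 2773975824/36735721]. tr(M)=6290208/43681, det(M)=20736/43681
λ_max, λ_min = (6290208/43681 ± √39563093606400/1908029761)/2 = 144, 144/43681
κ = σ_max/σ_min = 12/(12/209) = 209.0000
κ_2(A)·‖δb‖/‖b‖ = 0.2600


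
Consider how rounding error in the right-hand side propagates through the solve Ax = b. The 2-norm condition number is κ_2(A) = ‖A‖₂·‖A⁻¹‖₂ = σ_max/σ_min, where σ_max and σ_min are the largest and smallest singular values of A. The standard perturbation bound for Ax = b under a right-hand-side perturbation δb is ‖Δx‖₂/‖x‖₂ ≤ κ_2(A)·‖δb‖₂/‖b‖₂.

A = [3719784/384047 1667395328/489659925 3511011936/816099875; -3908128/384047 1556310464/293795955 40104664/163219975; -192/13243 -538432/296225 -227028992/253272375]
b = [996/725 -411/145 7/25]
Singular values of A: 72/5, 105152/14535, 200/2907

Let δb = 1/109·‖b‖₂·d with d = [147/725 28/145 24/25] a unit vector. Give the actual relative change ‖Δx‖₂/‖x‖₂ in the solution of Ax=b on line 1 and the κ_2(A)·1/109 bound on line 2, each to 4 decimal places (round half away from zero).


from the listed singular values, σ₁ = 72/5, σ_n = 200/2907
κ_2(A) = (72/5) / (200/2907) = 209.3040
bound on ‖Δx‖/‖x‖: κ·ε = 209.3040·1/109 = 1.9202
solve Ax = b  →  x = [0.2033 -0.1435 -0.0247]
‖b‖₂ = 3.1623 and ‖x‖₂ = 0.2500
re-solving with b+δb shifts x by Δx of norm 0.4217
dividing the unrounded norms, ‖Δx‖/‖x‖ = 1.6866
so the bound overstates the realised error by a factor of ≈ 1.1385 (computed from the unrounded values)

1.6866
1.9202


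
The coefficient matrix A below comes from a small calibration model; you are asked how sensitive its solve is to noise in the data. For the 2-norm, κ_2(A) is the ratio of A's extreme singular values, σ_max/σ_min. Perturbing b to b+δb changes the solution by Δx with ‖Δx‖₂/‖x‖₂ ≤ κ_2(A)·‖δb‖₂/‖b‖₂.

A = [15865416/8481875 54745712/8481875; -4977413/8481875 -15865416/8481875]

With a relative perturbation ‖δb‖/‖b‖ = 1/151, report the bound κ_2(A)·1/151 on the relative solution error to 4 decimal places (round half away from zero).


M = AᵀA = [442377704041/115107525625 1516051556712/115107525625; 1516051556712/115107525625 5198087051584/115107525625]. tr(M)=9024743609/184172041, det(M)=15366400/184172041
λ_max, λ_min = (9024743609/184172041 ± √81434676963183055281/33919340686105681)/2 = 49, 313600/184172041
κ = σ_max/σ_min = 7/(560/13571) = 169.6375
κ_2(A)·‖δb‖/‖b‖ = 1.1234

1.1234


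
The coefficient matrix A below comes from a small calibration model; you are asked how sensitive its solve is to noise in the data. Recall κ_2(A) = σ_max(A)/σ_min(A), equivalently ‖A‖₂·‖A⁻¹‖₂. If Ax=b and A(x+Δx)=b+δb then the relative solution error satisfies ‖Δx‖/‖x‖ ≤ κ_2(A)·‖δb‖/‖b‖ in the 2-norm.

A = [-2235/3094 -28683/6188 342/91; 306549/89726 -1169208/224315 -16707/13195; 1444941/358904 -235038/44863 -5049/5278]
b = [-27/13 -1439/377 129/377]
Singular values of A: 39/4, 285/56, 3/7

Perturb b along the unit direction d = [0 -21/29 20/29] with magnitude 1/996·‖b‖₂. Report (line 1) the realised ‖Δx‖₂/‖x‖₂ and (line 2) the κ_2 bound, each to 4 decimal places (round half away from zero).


0.0015
0.0228

largest singular value 39/4, smallest 3/7
κ_2(A) = (39/4) / (3/7) = 22.7500
worst-case relative error ≤ 22.7500 × 1/996 = 0.0228
solve Ax = b  →  x = [4.9004 2.9623 4.0428]
2-norm of b is 4.3589; of x, 7.0095
δb = ε·‖b‖·d = [0.0000 -0.0032 0.0030]; solving A·Δx = δb gives ‖Δx‖ = 0.0102
realised ‖Δx‖/‖x‖ = 0.0015
tightness: 0.0015 against a bound of 0.0228 (unrounded ratio ≈ 0.0638)


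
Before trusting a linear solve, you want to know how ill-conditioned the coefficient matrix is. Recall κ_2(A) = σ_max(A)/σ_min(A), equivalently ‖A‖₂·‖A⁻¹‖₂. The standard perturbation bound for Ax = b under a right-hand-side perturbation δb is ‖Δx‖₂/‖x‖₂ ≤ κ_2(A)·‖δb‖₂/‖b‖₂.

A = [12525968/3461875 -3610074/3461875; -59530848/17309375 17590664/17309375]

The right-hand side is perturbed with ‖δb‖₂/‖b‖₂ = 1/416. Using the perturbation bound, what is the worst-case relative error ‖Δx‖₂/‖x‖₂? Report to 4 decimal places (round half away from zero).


AᵀA = [8878024639744/356259765625 -2589392306592/356259765625; -2589392306592/356259765625 755347582756/356259765625]; tr = 15413395556/570015625, det = 116985856/14250390625
char-poly roots: 676/25 and 173056/570015625
σ_max=√(676/25)=(26/5), σ_min=√(173056/570015625)=(416/23875) → κ = 298.4375
perturbation bound = 298.4375·1/416 = 0.7174

0.7174


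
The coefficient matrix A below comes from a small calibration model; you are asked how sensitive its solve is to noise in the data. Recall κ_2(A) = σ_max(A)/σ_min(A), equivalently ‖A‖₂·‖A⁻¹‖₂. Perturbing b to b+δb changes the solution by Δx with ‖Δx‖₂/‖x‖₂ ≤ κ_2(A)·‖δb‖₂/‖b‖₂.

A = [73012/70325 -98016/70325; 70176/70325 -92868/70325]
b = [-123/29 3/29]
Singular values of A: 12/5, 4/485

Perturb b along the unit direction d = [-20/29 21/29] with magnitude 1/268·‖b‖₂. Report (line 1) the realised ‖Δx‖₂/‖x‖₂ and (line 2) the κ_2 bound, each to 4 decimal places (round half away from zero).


σ_max = 12/5, σ_min = 4/485
condition number: (12/5) ÷ (4/485) = 291.0000
perturbation bound = 291.0000·1/268 = 1.0858
solve Ax = b  →  x = [290.2500 219.2500]
2-norm of b is 4.2426; of x, 363.7521
re-solving with b+δb shifts x by Δx of norm 1.9195
dividing the unrounded norms, ‖Δx‖/‖x‖ = 0.0053
so the bound overstates the realised error by a factor of ≈ 205.7693 (computed from the unrounded values)

0.0053
1.0858


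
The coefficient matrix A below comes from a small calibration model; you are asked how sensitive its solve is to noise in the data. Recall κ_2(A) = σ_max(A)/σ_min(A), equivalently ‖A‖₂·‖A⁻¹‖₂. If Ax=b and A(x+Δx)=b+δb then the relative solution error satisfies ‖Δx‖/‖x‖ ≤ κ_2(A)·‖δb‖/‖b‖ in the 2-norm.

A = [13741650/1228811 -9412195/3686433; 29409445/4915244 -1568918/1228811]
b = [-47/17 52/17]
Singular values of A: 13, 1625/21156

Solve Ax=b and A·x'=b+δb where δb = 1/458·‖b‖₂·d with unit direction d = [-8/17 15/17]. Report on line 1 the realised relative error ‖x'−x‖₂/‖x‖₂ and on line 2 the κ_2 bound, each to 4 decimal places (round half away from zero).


0.0023
0.3695

σ_max = 13, σ_min = 1625/21156
κ = σ_max/σ_min = 13/(1625/21156) = 169.2480
worst-case relative error ≤ 169.2480 × 1/458 = 0.3695
solve Ax = b  →  x = [11.3563 50.8230]
2-norm of b is 4.1231; of x, 52.0764
Δx = A⁻¹·δb where δb = 1/458·4.1231·d; ‖Δx‖ = 0.1172
realised ‖Δx‖/‖x‖ = 0.0023
tightness: 0.0023 against a bound of 0.3695 (unrounded ratio ≈ 0.0061)


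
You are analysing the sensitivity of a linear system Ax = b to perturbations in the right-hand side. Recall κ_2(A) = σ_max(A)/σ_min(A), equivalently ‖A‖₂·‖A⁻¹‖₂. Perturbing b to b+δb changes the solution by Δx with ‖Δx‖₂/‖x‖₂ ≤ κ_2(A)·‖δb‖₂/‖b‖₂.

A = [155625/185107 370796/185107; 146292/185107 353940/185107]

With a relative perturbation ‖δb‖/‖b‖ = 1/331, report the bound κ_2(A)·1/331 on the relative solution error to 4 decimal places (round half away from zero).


1.1125

AᵀA = [4172733/3134053 10014060/3134053; 10014060/3134053 24033952/3134053]; tr = 2169745/241081, det = 144/241081
solving λ² − 2169745/241081·λ + 144/241081 = 0 gives λ = 9, 16/241081
so κ_2 = √(9 / (16/241081)) = 368.2500
perturbation bound = 368.2500·1/331 = 1.1125


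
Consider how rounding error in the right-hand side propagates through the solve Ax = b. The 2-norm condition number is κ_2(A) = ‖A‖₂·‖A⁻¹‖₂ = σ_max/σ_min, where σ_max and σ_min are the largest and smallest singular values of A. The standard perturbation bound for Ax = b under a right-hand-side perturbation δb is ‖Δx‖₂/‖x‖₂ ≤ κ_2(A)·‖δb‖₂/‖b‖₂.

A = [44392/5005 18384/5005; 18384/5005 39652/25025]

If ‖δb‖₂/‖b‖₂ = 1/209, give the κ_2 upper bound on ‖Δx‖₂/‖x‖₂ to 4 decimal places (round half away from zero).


AᵀA = [2732096/29645 28458432/741125; 28458432/741125 59299216/3705625]; tr = 400811216/3705625, det = 29246464/92640625
solving λ² − 400811216/3705625·λ + 29246464/92640625 = 0 gives λ = 2704/25, 10816/3705625
so κ_2 = √((2704/25) / (10816/3705625)) = 192.5000
worst-case relative error ≤ 192.5000 × 1/209 = 0.9211

0.9211


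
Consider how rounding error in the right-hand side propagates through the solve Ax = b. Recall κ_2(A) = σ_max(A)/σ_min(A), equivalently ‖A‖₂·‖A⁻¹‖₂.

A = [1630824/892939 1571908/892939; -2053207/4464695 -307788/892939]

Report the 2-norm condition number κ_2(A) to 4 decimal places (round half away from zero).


M = AᵀA = [42061470529/11858121025 8000879796/2371624205; 8000879796/2371624205 1526251168/474324841]. tr(M)=95383769/14100025, det(M)=456976/14100025
solving λ² − 95383769/14100025·λ + 456976/14100025 = 0 gives λ = 169/25, 2704/564001
κ = σ_max/σ_min = (13/5)/(52/751) = 37.5500

37.5500


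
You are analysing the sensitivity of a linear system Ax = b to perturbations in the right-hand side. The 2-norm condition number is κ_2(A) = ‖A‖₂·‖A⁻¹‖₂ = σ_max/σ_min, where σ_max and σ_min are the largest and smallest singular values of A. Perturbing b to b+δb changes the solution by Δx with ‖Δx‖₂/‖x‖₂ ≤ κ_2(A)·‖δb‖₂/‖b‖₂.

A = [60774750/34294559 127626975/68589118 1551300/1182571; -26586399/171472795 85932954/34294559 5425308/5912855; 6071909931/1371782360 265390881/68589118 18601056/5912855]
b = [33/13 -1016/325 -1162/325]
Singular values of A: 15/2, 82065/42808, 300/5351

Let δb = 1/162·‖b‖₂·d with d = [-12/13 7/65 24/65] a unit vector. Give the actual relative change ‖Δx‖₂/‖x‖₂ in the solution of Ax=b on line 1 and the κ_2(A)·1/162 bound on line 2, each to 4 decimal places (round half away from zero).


0.0083
0.8258

from the listed singular values, σ₁ = 15/2, σ_n = 300/5351
κ = σ_max/σ_min = (15/2)/(300/5351) = 133.7750
bound on ‖Δx‖/‖x‖: κ·ε = 133.7750·1/162 = 0.8258
solve Ax = b  →  x = [23.6672 23.3378 -63.1412]
‖b‖₂ = 5.3852 and ‖x‖₂ = 71.3554
re-solving with b+δb shifts x by Δx of norm 0.5929
dividing the unrounded norms, ‖Δx‖/‖x‖ = 0.0083
so the bound overstates the realised error by a factor of ≈ 99.3778 (computed from the unrounded values)


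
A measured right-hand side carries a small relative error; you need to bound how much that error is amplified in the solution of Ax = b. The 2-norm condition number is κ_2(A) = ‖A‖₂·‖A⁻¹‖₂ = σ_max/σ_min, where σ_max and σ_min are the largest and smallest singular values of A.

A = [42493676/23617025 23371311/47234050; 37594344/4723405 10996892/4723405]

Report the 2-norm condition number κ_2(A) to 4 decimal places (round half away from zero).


288.0125

form AᵀA = [22093444390096/331804800625 6443836988778/331804800625; 6443836988778/331804800625 7518965820241/1327219202500] with trace 153428389409/2123550724 and determinant 33408400/530887681
λ_max, λ_min = (153428389409/2123550724 ± √23539135565727620463681/4509467677400924176)/2 = 289/4, 462400/530887681
κ_2(A) = √(λ_max/λ_min) = √((289/4) / (462400/530887681)) = 288.0125


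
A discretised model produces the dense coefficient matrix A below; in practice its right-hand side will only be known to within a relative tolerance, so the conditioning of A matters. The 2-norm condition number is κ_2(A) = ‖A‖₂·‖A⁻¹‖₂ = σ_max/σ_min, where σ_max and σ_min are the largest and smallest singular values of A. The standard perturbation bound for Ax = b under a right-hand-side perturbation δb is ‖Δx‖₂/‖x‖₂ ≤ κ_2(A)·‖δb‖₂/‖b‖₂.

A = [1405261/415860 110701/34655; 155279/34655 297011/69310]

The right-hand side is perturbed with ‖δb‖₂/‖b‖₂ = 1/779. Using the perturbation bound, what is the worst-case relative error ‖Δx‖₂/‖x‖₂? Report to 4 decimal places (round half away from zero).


M = AᵀA = [217872969889/6917581584 17291248975/576465132; 17291248975/576465132 5489375189/192155044]. tr(M)=494043373/8225424, det(M)=923521/32901696
eigenvalues of AᵀA: λ = (tr ± √(tr²−4·det))/2 = 961/16, 961/2056356
σ_max=√(961/16)=(31/4), σ_min=√(961/2056356)=(31/1434) → κ = 358.5000
perturbation bound = 358.5000·1/779 = 0.4602

0.4602


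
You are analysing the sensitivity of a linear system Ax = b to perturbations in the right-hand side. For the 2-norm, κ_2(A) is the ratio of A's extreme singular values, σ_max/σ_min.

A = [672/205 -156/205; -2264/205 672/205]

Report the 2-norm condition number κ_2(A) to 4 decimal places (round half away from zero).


61.5000

AᵀA = [1115456/8405 -325248/8405; -325248/8405 95184/8405]; tr = 242128/1681, det = 9216/1681
eigenvalues of AᵀA: λ = (tr ± √(tr²−4·det))/2 = 144, 64/1681
κ = σ_max/σ_min = 12/(8/41) = 61.5000


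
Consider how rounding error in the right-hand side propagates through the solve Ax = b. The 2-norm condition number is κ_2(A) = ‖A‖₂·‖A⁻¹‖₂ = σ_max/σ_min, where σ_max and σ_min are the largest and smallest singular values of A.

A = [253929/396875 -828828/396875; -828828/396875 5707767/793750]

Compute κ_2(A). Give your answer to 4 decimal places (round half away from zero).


254.0000

form AᵀA = [240459453/50403125 -824269446/50403125; -824269446/50403125 11304456813/201612500] with trace 98130357/1612900 and determinant 2313441/40322500
char-poly roots: 1521/25 and 1521/1612900
κ = σ_max/σ_min = (39/5)/(39/1270) = 254.0000
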